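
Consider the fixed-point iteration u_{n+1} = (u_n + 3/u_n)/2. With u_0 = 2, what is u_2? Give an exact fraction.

u_1 = (2 + 3/2)/2 = 7/4.
u_2 = (7/4 + 3/(7/4))/2 = 97/56.

97/56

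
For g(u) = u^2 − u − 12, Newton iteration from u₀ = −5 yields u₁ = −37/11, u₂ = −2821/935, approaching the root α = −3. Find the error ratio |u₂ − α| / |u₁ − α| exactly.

4/85

u₁ − α = −37/11 − (−3) = −37/11 + 3 = −4/11, so |u₁ − α| = 4/11.
u₂ − α = −2821/935 − (−3) = −2821/935 + 3 = −16/935, so |u₂ − α| = 16/935.
Ratio = (16/935) / (4/11) = 4/85.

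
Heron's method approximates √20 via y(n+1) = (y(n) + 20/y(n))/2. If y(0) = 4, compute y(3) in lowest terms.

51841/11592

y(1) = (4 + 20/4)/2 = 9/2.
y(2) = (9/2 + 20/(9/2))/2 = 161/36.
y(3) = (161/36 + 20/(161/36))/2 = 51841/11592.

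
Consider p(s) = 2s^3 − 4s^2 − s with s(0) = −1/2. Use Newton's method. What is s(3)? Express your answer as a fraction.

p'(s) = 6s^2 − 8s − 1.
p(−1/2) = −3/4, p'(−1/2) = 9/2, so s(1) = (−1/2) − (−3/4)/(9/2) = −1/3.
p(−1/3) = −5/27, p'(−1/3) = 7/3, so s(2) = (−1/3) − (−5/27)/(7/3) = −16/63.
p(−16/63) = −9200/250047, p'(−16/63) = 1877/1323, so s(3) = (−16/63) − (−9200/250047)/(1877/1323) = −80896/354753.

−80896/354753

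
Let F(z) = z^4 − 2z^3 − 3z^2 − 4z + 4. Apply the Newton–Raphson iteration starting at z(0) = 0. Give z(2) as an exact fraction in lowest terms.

2/3

F'(z) = 4z^3 − 6z^2 − 6z − 4.
F(0) = 4, F'(0) = −4, so z(1) = 0 − 4/(−4) = 1.
F(1) = −4, F'(1) = −12, so z(2) = 1 − (−4)/(−12) = 2/3.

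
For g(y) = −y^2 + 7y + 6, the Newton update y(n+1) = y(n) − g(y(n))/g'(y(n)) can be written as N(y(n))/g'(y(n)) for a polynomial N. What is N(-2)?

g'(y) = −2y + 7.
N(y) = y·g'(y) − g(y) = y·(−2y + 7) − (−y^2 + 7y + 6) = −y^2 − 6.
N(-2) = −10.

−10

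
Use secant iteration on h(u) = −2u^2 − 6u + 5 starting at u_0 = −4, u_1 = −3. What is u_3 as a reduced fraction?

h(−4) = −3, h(−3) = 5. u_2 = (−3) − 5·((−3) − (−4))/(5 − (−3)) = −29/8.
h(−3) = 5, h(−29/8) = 15/32. u_3 = (−29/8) − (15/32)·((−29/8) − (−3))/((15/32) − 5) = −107/29.

−107/29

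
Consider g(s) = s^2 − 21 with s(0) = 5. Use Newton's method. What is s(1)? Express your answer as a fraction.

23/5

g'(s) = 2s.
g(5) = 4, g'(5) = 10, so s(1) = 5 − 4/10 = 23/5.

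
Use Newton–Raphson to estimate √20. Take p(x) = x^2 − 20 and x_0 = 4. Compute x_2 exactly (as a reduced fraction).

p'(x) = 2x.
p(4) = −4, p'(4) = 8, so x_1 = 4 − (−4)/8 = 9/2.
p(9/2) = 1/4, p'(9/2) = 9, so x_2 = (9/2) − (1/4)/9 = 161/36.

161/36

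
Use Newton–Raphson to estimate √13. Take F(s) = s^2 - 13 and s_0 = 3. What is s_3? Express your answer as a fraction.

F'(s) = 2s.
F(3) = -4, F'(3) = 6, so s_1 = 3 - (-4)/6 = 11/3.
F(11/3) = 4/9, F'(11/3) = 22/3, so s_2 = (11/3) - (4/9)/(22/3) = 119/33.
F(119/33) = 4/1089, F'(119/33) = 238/33, so s_3 = (119/33) - (4/1089)/(238/33) = 14159/3927.

14159/3927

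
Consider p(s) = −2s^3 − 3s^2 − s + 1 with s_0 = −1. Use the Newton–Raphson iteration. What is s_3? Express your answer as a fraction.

p'(s) = −6s^2 − 6s − 1.
p(−1) = 1, p'(−1) = −1, so s_1 = (−1) − 1/(−1) = 0.
p(0) = 1, p'(0) = −1, so s_2 = 0 − 1/(−1) = 1.
p(1) = −5, p'(1) = −13, so s_3 = 1 − (−5)/(−13) = 8/13.

8/13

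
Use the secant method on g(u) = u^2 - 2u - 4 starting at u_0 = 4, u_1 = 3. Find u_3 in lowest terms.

68/21

g(4) = 4, g(3) = -1. u_2 = 3 - (-1)·(3 - 4)/((-1) - 4) = 16/5.
g(3) = -1, g(16/5) = -4/25. u_3 = (16/5) - (-4/25)·((16/5) - 3)/((-4/25) - (-1)) = 68/21.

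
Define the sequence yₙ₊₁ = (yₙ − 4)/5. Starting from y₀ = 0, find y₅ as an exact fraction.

−3124/3125

y₁ = (0 − 4)/5 = −4/5.
y₂ = ((−4/5) − 4)/5 = −24/25.
y₃ = ((−24/25) − 4)/5 = −124/125.
y₄ = ((−124/125) − 4)/5 = −624/625.
y₅ = ((−624/625) − 4)/5 = −3124/3125.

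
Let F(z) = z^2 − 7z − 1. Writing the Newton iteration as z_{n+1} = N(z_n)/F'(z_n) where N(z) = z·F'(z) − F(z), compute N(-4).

F'(z) = 2z − 7.
N(z) = z·F'(z) − F(z) = z·(2z − 7) − (z^2 − 7z − 1) = z^2 + 1.
N(-4) = 17.

17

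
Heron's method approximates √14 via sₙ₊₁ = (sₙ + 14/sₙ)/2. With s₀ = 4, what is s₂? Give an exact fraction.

s₁ = (4 + 14/4)/2 = 15/4.
s₂ = (15/4 + 14/(15/4))/2 = 449/120.

449/120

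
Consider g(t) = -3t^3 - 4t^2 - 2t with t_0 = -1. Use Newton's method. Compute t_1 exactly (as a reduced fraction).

g'(t) = -9t^2 - 8t - 2.
g(-1) = 1, g'(-1) = -3, so t_1 = (-1) - 1/(-3) = -2/3.

-2/3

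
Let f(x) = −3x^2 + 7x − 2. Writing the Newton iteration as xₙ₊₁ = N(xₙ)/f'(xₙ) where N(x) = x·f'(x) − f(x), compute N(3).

f'(x) = −6x + 7.
N(x) = x·f'(x) − f(x) = x·(−6x + 7) − (−3x^2 + 7x − 2) = −3x^2 + 2.
N(3) = −25.

−25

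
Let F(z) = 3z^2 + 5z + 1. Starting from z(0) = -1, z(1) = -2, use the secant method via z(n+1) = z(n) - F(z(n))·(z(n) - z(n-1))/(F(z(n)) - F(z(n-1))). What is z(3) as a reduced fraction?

F(-1) = -1, F(-2) = 3. z(2) = (-2) - 3·((-2) - (-1))/(3 - (-1)) = -5/4.
F(-2) = 3, F(-5/4) = -9/16. z(3) = (-5/4) - (-9/16)·((-5/4) - (-2))/((-9/16) - 3) = -26/19.

-26/19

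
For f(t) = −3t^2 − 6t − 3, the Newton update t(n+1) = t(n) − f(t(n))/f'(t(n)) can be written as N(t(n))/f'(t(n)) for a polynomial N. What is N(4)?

−45

f'(t) = −6t − 6.
N(t) = t·f'(t) − f(t) = t·(−6t − 6) − (−3t^2 − 6t − 3) = −3t^2 + 3.
N(4) = −45.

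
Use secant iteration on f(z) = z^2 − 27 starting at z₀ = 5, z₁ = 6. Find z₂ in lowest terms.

57/11

f(5) = −2, f(6) = 9. z₂ = 6 − 9·(6 − 5)/(9 − (−2)) = 57/11.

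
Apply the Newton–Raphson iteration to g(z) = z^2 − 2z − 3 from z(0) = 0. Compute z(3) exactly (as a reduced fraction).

−1641/1640

g'(z) = 2z − 2.
g(0) = −3, g'(0) = −2, so z(1) = 0 − (−3)/(−2) = −3/2.
g(−3/2) = 9/4, g'(−3/2) = −5, so z(2) = (−3/2) − (9/4)/(−5) = −21/20.
g(−21/20) = 81/400, g'(−21/20) = −41/10, so z(3) = (−21/20) − (81/400)/(−41/10) = −1641/1640.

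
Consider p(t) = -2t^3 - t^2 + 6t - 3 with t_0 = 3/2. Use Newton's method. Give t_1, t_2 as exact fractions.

p'(t) = -6t^2 - 2t + 6.
p(3/2) = -3, p'(3/2) = -21/2, so t_1 = (3/2) - (-3)/(-21/2) = 17/14.
p(17/14) = -264/343, p'(17/14) = -517/98, so t_2 = (17/14) - (-264/343)/(-517/98) = 703/658.

t_1 = 17/14, t_2 = 703/658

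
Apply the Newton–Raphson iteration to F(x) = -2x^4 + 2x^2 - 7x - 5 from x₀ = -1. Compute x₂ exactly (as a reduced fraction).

-139/217

F'(x) = -8x^3 + 4x - 7.
F(-1) = 2, F'(-1) = -3, so x₁ = (-1) - 2/(-3) = -1/3.
F(-1/3) = -200/81, F'(-1/3) = -217/27, so x₂ = (-1/3) - (-200/81)/(-217/27) = -139/217.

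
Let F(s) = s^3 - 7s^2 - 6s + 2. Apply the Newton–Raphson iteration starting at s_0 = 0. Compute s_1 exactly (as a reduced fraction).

1/3

F'(s) = 3s^2 - 14s - 6.
F(0) = 2, F'(0) = -6, so s_1 = 0 - 2/(-6) = 1/3.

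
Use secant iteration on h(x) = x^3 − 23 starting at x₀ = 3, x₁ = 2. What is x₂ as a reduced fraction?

h(3) = 4, h(2) = −15. x₂ = 2 − (−15)·(2 − 3)/((−15) − 4) = 53/19.

53/19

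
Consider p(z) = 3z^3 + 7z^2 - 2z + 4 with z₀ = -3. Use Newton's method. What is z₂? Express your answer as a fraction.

p'(z) = 9z^2 + 14z - 2.
p(-3) = -8, p'(-3) = 37, so z₁ = (-3) - (-8)/37 = -103/37.
p(-103/37) = -45824/50653, p'(-103/37) = 39389/1369, so z₂ = (-103/37) - (-45824/50653)/(39389/1369) = -4011243/1457393.

-4011243/1457393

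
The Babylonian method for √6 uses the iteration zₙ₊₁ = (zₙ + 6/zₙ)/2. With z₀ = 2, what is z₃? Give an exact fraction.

z₁ = (2 + 6/2)/2 = 5/2.
z₂ = (5/2 + 6/(5/2))/2 = 49/20.
z₃ = (49/20 + 6/(49/20))/2 = 4801/1960.

4801/1960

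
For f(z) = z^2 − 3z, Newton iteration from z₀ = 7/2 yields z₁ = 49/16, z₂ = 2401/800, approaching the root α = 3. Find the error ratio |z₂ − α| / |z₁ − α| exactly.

z₁ − α = 49/16 − 3 = 1/16, so |z₁ − α| = 1/16.
z₂ − α = 2401/800 − 3 = 1/800, so |z₂ − α| = 1/800.
Ratio = (1/800) / (1/16) = 1/50.

1/50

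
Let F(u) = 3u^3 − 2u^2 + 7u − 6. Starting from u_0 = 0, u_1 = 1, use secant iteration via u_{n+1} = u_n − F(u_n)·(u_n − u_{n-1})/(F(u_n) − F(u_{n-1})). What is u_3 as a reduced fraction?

135/167

F(0) = −6, F(1) = 2. u_2 = 1 − 2·(1 − 0)/(2 − (−6)) = 3/4.
F(1) = 2, F(3/4) = −39/64. u_3 = (3/4) − (−39/64)·((3/4) − 1)/((−39/64) − 2) = 135/167.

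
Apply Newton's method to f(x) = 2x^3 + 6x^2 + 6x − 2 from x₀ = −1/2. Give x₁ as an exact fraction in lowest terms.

f'(x) = 6x^2 + 12x + 6.
f(−1/2) = −15/4, f'(−1/2) = 3/2, so x₁ = (−1/2) − (−15/4)/(3/2) = 2.

2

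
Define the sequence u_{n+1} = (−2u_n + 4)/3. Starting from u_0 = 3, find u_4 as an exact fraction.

100/81

u_1 = (−2·3 + 4)/3 = −2/3.
u_2 = (−2·(−2/3) + 4)/3 = 16/9.
u_3 = (−2·(16/9) + 4)/3 = 4/27.
u_4 = (−2·(4/27) + 4)/3 = 100/81.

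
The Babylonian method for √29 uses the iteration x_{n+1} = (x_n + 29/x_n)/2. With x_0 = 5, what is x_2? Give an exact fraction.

727/135

x_1 = (5 + 29/5)/2 = 27/5.
x_2 = (27/5 + 29/(27/5))/2 = 727/135.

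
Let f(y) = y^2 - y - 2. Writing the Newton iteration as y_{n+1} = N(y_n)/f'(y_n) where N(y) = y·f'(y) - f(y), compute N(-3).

f'(y) = 2y - 1.
N(y) = y·f'(y) - f(y) = y·(2y - 1) - (y^2 - y - 2) = y^2 + 2.
N(-3) = 11.

11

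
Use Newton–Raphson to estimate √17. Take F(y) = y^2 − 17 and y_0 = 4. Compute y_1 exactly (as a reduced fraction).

33/8

F'(y) = 2y.
F(4) = −1, F'(4) = 8, so y_1 = 4 − (−1)/8 = 33/8.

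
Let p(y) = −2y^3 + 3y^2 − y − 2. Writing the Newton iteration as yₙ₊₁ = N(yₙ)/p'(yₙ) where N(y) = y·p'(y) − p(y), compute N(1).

1

p'(y) = −6y^2 + 6y − 1.
N(y) = y·p'(y) − p(y) = y·(−6y^2 + 6y − 1) − (−2y^3 + 3y^2 − y − 2) = −4y^3 + 3y^2 + 2.
N(1) = 1.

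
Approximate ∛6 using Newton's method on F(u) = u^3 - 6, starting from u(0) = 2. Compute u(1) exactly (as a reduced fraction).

11/6

F'(u) = 3u^2.
F(2) = 2, F'(2) = 12, so u(1) = 2 - 2/12 = 11/6.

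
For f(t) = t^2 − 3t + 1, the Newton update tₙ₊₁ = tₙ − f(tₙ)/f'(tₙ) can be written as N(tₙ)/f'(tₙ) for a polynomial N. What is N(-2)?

f'(t) = 2t − 3.
N(t) = t·f'(t) − f(t) = t·(2t − 3) − (t^2 − 3t + 1) = t^2 − 1.
N(-2) = 3.

3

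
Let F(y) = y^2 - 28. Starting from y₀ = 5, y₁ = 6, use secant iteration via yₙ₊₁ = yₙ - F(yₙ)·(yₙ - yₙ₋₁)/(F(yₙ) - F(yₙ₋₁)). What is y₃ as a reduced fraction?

164/31

F(5) = -3, F(6) = 8. y₂ = 6 - 8·(6 - 5)/(8 - (-3)) = 58/11.
F(6) = 8, F(58/11) = -24/121. y₃ = (58/11) - (-24/121)·((58/11) - 6)/((-24/121) - 8) = 164/31.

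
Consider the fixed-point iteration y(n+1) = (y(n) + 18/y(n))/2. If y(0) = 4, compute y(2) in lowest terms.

y(1) = (4 + 18/4)/2 = 17/4.
y(2) = (17/4 + 18/(17/4))/2 = 577/136.

577/136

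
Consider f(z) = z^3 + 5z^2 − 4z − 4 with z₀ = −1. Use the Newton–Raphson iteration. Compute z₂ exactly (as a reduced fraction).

f'(z) = 3z^2 + 10z − 4.
f(−1) = 4, f'(−1) = −11, so z₁ = (−1) − 4/(−11) = −7/11.
f(−7/11) = 416/1331, f'(−7/11) = −1107/121, so z₂ = (−7/11) − (416/1331)/(−1107/121) = −7333/12177.

−7333/12177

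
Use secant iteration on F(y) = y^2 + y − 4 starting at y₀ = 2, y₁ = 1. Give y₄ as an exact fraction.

F(2) = 2, F(1) = −2. y₂ = 1 − (−2)·(1 − 2)/((−2) − 2) = 3/2.
F(1) = −2, F(3/2) = −1/4. y₃ = (3/2) − (−1/4)·((3/2) − 1)/((−1/4) − (−2)) = 11/7.
F(3/2) = −1/4, F(11/7) = 2/49. y₄ = (11/7) − (2/49)·((11/7) − (3/2))/((2/49) − (−1/4)) = 89/57.

89/57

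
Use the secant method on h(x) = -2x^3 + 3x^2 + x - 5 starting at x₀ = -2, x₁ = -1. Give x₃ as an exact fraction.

-1502/1381

h(-2) = 21, h(-1) = -1. x₂ = (-1) - (-1)·((-1) - (-2))/((-1) - 21) = -23/22.
h(-1) = -1, h(-23/22) = -1281/2662. x₃ = (-23/22) - (-1281/2662)·((-23/22) - (-1))/((-1281/2662) - (-1)) = -1502/1381.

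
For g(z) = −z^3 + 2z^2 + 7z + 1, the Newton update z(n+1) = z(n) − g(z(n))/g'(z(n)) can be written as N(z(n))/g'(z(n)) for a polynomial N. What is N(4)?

−97

g'(z) = −3z^2 + 4z + 7.
N(z) = z·g'(z) − g(z) = z·(−3z^2 + 4z + 7) − (−z^3 + 2z^2 + 7z + 1) = −2z^3 + 2z^2 − 1.
N(4) = −97.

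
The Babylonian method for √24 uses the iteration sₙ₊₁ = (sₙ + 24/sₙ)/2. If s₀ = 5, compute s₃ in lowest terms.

s₁ = (5 + 24/5)/2 = 49/10.
s₂ = (49/10 + 24/(49/10))/2 = 4801/980.
s₃ = (4801/980 + 24/(4801/980))/2 = 46099201/9409960.

46099201/9409960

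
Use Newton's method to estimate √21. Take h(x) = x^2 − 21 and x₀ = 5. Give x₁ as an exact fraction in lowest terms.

h'(x) = 2x.
h(5) = 4, h'(5) = 10, so x₁ = 5 − 4/10 = 23/5.

23/5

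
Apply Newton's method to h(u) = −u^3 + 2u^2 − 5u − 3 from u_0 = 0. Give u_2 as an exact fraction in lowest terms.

h'(u) = −3u^2 + 4u − 5.
h(0) = −3, h'(0) = −5, so u_1 = 0 − (−3)/(−5) = −3/5.
h(−3/5) = 117/125, h'(−3/5) = −212/25, so u_2 = (−3/5) − (117/125)/(−212/25) = −519/1060.

−519/1060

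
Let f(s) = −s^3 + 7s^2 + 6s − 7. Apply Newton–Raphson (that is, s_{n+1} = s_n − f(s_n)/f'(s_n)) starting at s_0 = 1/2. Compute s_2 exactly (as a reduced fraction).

1141443/1678838

f'(s) = −3s^2 + 14s + 6.
f(1/2) = −19/8, f'(1/2) = 49/4, so s_1 = (1/2) − (−19/8)/(49/4) = 34/49.
f(34/49) = 23465/117649, f'(34/49) = 34262/2401, so s_2 = (34/49) − (23465/117649)/(34262/2401) = 1141443/1678838.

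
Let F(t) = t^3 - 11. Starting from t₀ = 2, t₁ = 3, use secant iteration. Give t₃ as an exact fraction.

16025/7267

F(2) = -3, F(3) = 16. t₂ = 3 - 16·(3 - 2)/(16 - (-3)) = 41/19.
F(3) = 16, F(41/19) = -6528/6859. t₃ = (41/19) - (-6528/6859)·((41/19) - 3)/((-6528/6859) - 16) = 16025/7267.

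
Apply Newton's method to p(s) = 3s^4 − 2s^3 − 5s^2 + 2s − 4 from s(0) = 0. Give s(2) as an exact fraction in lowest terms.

p'(s) = 12s^3 − 6s^2 − 10s + 2.
p(0) = −4, p'(0) = 2, so s(1) = 0 − (−4)/2 = 2.
p(2) = 12, p'(2) = 54, so s(2) = 2 − 12/54 = 16/9.

16/9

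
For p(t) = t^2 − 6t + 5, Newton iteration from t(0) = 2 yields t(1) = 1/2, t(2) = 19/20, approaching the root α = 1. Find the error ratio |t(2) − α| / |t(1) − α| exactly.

1/10

t(1) − α = 1/2 − 1 = −1/2, so |t(1) − α| = 1/2.
t(2) − α = 19/20 − 1 = −1/20, so |t(2) − α| = 1/20.
Ratio = (1/20) / (1/2) = 1/10.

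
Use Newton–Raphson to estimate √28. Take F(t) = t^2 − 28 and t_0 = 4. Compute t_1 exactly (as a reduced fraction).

F'(t) = 2t.
F(4) = −12, F'(4) = 8, so t_1 = 4 − (−12)/8 = 11/2.

11/2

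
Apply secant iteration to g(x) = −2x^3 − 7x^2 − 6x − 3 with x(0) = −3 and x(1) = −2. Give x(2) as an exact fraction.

−7/3

g(−3) = 6, g(−2) = −3. x(2) = (−2) − (−3)·((−2) − (−3))/((−3) − 6) = −7/3.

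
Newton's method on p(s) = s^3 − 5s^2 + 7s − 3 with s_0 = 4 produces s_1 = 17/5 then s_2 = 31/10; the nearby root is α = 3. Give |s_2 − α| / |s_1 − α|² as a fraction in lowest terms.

s_1 − α = 17/5 − 3 = 2/5, so |s_1 − α| = 2/5.
s_2 − α = 31/10 − 3 = 1/10, so |s_2 − α| = 1/10.
|s_1 − α|² = 4/25.
Ratio = (1/10) / (4/25) = 5/8.

5/8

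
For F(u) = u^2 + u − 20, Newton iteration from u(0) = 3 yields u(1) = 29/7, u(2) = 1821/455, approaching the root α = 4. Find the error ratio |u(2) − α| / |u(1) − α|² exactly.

u(1) − α = 29/7 − 4 = 1/7, so |u(1) − α| = 1/7.
u(2) − α = 1821/455 − 4 = 1/455, so |u(2) − α| = 1/455.
|u(1) − α|² = 1/49.
Ratio = (1/455) / (1/49) = 7/65.

7/65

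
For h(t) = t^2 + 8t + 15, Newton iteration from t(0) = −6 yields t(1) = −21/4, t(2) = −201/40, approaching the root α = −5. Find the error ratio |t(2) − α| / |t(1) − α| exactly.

1/10

t(1) − α = −21/4 − (−5) = −21/4 + 5 = −1/4, so |t(1) − α| = 1/4.
t(2) − α = −201/40 − (−5) = −201/40 + 5 = −1/40, so |t(2) − α| = 1/40.
Ratio = (1/40) / (1/4) = 1/10.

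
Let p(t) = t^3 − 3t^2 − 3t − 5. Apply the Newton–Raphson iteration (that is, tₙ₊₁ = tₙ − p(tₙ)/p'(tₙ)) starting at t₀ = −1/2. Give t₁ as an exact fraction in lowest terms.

p'(t) = 3t^2 − 6t − 3.
p(−1/2) = −35/8, p'(−1/2) = 3/4, so t₁ = (−1/2) − (−35/8)/(3/4) = 16/3.

16/3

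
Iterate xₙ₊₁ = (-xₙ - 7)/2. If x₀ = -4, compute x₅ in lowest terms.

x₁ = (-(-4) - 7)/2 = -3/2.
x₂ = (-(-3/2) - 7)/2 = -11/4.
x₃ = (-(-11/4) - 7)/2 = -17/8.
x₄ = (-(-17/8) - 7)/2 = -39/16.
x₅ = (-(-39/16) - 7)/2 = -73/32.

-73/32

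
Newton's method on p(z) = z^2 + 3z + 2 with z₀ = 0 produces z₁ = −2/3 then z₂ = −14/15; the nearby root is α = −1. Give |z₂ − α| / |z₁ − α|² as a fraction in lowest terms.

3/5

z₁ − α = −2/3 − (−1) = −2/3 + 1 = 1/3, so |z₁ − α| = 1/3.
z₂ − α = −14/15 − (−1) = −14/15 + 1 = 1/15, so |z₂ − α| = 1/15.
|z₁ − α|² = 1/9.
Ratio = (1/15) / (1/9) = 3/5.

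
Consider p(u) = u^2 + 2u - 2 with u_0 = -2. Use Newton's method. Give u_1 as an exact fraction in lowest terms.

-3

p'(u) = 2u + 2.
p(-2) = -2, p'(-2) = -2, so u_1 = (-2) - (-2)/(-2) = -3.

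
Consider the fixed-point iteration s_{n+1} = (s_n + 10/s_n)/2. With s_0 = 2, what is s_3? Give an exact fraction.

15761/4984

s_1 = (2 + 10/2)/2 = 7/2.
s_2 = (7/2 + 10/(7/2))/2 = 89/28.
s_3 = (89/28 + 10/(89/28))/2 = 15761/4984.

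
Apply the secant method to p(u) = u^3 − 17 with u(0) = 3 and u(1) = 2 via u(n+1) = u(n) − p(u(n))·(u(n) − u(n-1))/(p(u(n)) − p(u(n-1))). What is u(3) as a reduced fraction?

p(3) = 10, p(2) = −9. u(2) = 2 − (−9)·(2 − 3)/((−9) − 10) = 47/19.
p(2) = −9, p(47/19) = −12780/6859. u(3) = (47/19) − (−12780/6859)·((47/19) − 2)/((−12780/6859) − (−9)) = 4709/1813.

4709/1813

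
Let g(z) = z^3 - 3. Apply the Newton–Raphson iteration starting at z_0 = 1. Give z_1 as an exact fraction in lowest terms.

5/3

g'(z) = 3z^2.
g(1) = -2, g'(1) = 3, so z_1 = 1 - (-2)/3 = 5/3.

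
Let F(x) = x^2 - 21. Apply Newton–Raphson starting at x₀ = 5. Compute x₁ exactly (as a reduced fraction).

F'(x) = 2x.
F(5) = 4, F'(5) = 10, so x₁ = 5 - 4/10 = 23/5.

23/5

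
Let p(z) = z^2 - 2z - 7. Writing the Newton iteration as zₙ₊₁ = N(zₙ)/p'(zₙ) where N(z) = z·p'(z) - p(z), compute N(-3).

p'(z) = 2z - 2.
N(z) = z·p'(z) - p(z) = z·(2z - 2) - (z^2 - 2z - 7) = z^2 + 7.
N(-3) = 16.

16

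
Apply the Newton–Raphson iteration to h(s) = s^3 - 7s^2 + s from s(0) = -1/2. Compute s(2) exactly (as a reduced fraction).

h'(s) = 3s^2 - 14s + 1.
h(-1/2) = -19/8, h'(-1/2) = 35/4, so s(1) = (-1/2) - (-19/8)/(35/4) = -8/35.
h(-8/35) = -25992/42875, h'(-8/35) = 5337/1225, so s(2) = (-8/35) - (-25992/42875)/(5337/1225) = -1856/20755.

-1856/20755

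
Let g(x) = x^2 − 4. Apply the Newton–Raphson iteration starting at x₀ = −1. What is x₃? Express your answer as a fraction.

g'(x) = 2x.
g(−1) = −3, g'(−1) = −2, so x₁ = (−1) − (−3)/(−2) = −5/2.
g(−5/2) = 9/4, g'(−5/2) = −5, so x₂ = (−5/2) − (9/4)/(−5) = −41/20.
g(−41/20) = 81/400, g'(−41/20) = −41/10, so x₃ = (−41/20) − (81/400)/(−41/10) = −3281/1640.

−3281/1640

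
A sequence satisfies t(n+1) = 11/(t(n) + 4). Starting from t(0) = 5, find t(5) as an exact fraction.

t(1) = 11/(5 + 4) = 11/9.
t(2) = 11/(11/9 + 4) = 99/47.
t(3) = 11/(99/47 + 4) = 517/287.
t(4) = 11/(517/287 + 4) = 3157/1665.
t(5) = 11/(3157/1665 + 4) = 18315/9817.

18315/9817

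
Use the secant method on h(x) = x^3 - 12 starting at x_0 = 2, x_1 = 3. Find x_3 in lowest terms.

h(2) = -4, h(3) = 15. x_2 = 3 - 15·(3 - 2)/(15 - (-4)) = 42/19.
h(3) = 15, h(42/19) = -8220/6859. x_3 = (42/19) - (-8220/6859)·((42/19) - 3)/((-8220/6859) - 15) = 5602/2469.

5602/2469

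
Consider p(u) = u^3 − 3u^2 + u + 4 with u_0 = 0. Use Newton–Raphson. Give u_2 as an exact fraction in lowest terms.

p'(u) = 3u^2 − 6u + 1.
p(0) = 4, p'(0) = 1, so u_1 = 0 − 4/1 = −4.
p(−4) = −112, p'(−4) = 73, so u_2 = (−4) − (−112)/73 = −180/73.

−180/73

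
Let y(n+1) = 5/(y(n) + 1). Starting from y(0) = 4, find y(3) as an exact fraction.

y(1) = 5/(4 + 1) = 1.
y(2) = 5/(1 + 1) = 5/2.
y(3) = 5/(5/2 + 1) = 10/7.

10/7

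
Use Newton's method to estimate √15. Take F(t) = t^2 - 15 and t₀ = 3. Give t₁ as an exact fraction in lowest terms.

4

F'(t) = 2t.
F(3) = -6, F'(3) = 6, so t₁ = 3 - (-6)/6 = 4.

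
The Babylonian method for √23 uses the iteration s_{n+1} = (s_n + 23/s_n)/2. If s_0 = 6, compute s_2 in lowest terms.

6793/1416

s_1 = (6 + 23/6)/2 = 59/12.
s_2 = (59/12 + 23/(59/12))/2 = 6793/1416.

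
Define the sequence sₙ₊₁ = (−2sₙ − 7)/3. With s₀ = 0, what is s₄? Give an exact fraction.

s₁ = (−2·0 − 7)/3 = −7/3.
s₂ = (−2·(−7/3) − 7)/3 = −7/9.
s₃ = (−2·(−7/9) − 7)/3 = −49/27.
s₄ = (−2·(−49/27) − 7)/3 = −91/81.

−91/81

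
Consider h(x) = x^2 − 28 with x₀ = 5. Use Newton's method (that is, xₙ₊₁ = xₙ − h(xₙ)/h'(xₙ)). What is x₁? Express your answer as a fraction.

h'(x) = 2x.
h(5) = −3, h'(5) = 10, so x₁ = 5 − (−3)/10 = 53/10.

53/10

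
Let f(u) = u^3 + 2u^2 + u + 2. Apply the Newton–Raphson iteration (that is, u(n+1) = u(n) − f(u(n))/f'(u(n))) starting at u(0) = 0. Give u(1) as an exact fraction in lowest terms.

f'(u) = 3u^2 + 4u + 1.
f(0) = 2, f'(0) = 1, so u(1) = 0 − 2/1 = −2.

−2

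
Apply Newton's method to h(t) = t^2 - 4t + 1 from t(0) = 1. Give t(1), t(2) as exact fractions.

t(1) = 0, t(2) = 1/4

h'(t) = 2t - 4.
h(1) = -2, h'(1) = -2, so t(1) = 1 - (-2)/(-2) = 0.
h(0) = 1, h'(0) = -4, so t(2) = 0 - 1/(-4) = 1/4.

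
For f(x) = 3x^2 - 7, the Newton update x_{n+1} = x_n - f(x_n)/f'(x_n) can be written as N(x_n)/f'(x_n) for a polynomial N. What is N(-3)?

f'(x) = 6x.
N(x) = x·f'(x) - f(x) = x·(6x) - (3x^2 - 7) = 3x^2 + 7.
N(-3) = 34.

34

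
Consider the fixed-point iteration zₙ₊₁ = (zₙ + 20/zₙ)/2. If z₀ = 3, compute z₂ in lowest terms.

z₁ = (3 + 20/3)/2 = 29/6.
z₂ = (29/6 + 20/(29/6))/2 = 1561/348.

1561/348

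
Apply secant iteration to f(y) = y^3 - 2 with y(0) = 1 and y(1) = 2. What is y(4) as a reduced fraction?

989312/782041

f(1) = -1, f(2) = 6. y(2) = 2 - 6·(2 - 1)/(6 - (-1)) = 8/7.
f(2) = 6, f(8/7) = -174/343. y(3) = (8/7) - (-174/343)·((8/7) - 2)/((-174/343) - 6) = 75/62.
f(8/7) = -174/343, f(75/62) = -54781/238328. y(4) = (75/62) - (-54781/238328)·((75/62) - (8/7))/((-54781/238328) - (-174/343)) = 989312/782041.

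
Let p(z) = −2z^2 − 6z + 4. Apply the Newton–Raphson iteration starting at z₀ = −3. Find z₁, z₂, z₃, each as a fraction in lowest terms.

p'(z) = −4z − 6.
p(−3) = 4, p'(−3) = 6, so z₁ = (−3) − 4/6 = −11/3.
p(−11/3) = −8/9, p'(−11/3) = 26/3, so z₂ = (−11/3) − (−8/9)/(26/3) = −139/39.
p(−139/39) = −32/1521, p'(−139/39) = 322/39, so z₃ = (−139/39) − (−32/1521)/(322/39) = −22363/6279.

z₁ = −11/3, z₂ = −139/39, z₃ = −22363/6279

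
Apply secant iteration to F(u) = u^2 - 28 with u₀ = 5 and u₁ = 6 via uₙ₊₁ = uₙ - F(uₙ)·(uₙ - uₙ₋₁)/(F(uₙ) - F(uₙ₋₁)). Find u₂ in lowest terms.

58/11

F(5) = -3, F(6) = 8. u₂ = 6 - 8·(6 - 5)/(8 - (-3)) = 58/11.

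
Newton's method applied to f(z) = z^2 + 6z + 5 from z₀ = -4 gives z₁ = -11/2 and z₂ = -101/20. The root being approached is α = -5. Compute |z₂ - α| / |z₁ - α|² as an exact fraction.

1/5

z₁ - α = -11/2 - (-5) = -11/2 + 5 = -1/2, so |z₁ - α| = 1/2.
z₂ - α = -101/20 - (-5) = -101/20 + 5 = -1/20, so |z₂ - α| = 1/20.
|z₁ - α|² = 1/4.
Ratio = (1/20) / (1/4) = 1/5.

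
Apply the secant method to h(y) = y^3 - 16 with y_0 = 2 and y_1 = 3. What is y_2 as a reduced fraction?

46/19

h(2) = -8, h(3) = 11. y_2 = 3 - 11·(3 - 2)/(11 - (-8)) = 46/19.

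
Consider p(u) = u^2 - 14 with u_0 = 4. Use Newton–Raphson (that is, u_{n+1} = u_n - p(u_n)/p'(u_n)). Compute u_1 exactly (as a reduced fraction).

15/4

p'(u) = 2u.
p(4) = 2, p'(4) = 8, so u_1 = 4 - 2/8 = 15/4.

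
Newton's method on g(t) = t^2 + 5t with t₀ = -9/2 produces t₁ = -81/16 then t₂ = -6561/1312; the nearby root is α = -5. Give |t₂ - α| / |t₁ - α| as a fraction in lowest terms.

1/82

t₁ - α = -81/16 - (-5) = -81/16 + 5 = -1/16, so |t₁ - α| = 1/16.
t₂ - α = -6561/1312 - (-5) = -6561/1312 + 5 = -1/1312, so |t₂ - α| = 1/1312.
Ratio = (1/1312) / (1/16) = 1/82.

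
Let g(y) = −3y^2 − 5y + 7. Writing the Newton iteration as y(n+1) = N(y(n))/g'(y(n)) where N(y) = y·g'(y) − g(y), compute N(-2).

−19

g'(y) = −6y − 5.
N(y) = y·g'(y) − g(y) = y·(−6y − 5) − (−3y^2 − 5y + 7) = −3y^2 − 7.
N(-2) = −19.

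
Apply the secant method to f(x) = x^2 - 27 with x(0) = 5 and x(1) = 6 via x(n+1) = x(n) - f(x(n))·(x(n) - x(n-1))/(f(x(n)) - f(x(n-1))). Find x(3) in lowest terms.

f(5) = -2, f(6) = 9. x(2) = 6 - 9·(6 - 5)/(9 - (-2)) = 57/11.
f(6) = 9, f(57/11) = -18/121. x(3) = (57/11) - (-18/121)·((57/11) - 6)/((-18/121) - 9) = 213/41.

213/41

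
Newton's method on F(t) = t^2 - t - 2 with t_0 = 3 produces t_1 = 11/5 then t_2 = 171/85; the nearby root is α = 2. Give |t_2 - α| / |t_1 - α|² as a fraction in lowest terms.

5/17

t_1 - α = 11/5 - 2 = 1/5, so |t_1 - α| = 1/5.
t_2 - α = 171/85 - 2 = 1/85, so |t_2 - α| = 1/85.
|t_1 - α|² = 1/25.
Ratio = (1/85) / (1/25) = 5/17.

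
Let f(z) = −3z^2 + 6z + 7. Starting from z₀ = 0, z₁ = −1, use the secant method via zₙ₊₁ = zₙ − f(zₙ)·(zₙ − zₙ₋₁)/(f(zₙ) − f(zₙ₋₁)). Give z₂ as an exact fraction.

−7/9

f(0) = 7, f(−1) = −2. z₂ = (−1) − (−2)·((−1) − 0)/((−2) − 7) = −7/9.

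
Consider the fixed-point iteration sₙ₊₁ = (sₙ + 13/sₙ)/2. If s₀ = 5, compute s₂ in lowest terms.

s₁ = (5 + 13/5)/2 = 19/5.
s₂ = (19/5 + 13/(19/5))/2 = 343/95.

343/95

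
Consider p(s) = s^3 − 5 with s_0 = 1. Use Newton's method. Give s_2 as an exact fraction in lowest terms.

821/441

p'(s) = 3s^2.
p(1) = −4, p'(1) = 3, so s_1 = 1 − (−4)/3 = 7/3.
p(7/3) = 208/27, p'(7/3) = 49/3, so s_2 = (7/3) − (208/27)/(49/3) = 821/441.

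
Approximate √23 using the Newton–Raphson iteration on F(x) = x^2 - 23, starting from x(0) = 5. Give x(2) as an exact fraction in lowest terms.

F'(x) = 2x.
F(5) = 2, F'(5) = 10, so x(1) = 5 - 2/10 = 24/5.
F(24/5) = 1/25, F'(24/5) = 48/5, so x(2) = (24/5) - (1/25)/(48/5) = 1151/240.

1151/240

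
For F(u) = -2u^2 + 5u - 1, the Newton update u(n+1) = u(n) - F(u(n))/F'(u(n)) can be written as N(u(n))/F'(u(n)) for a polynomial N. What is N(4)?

F'(u) = -4u + 5.
N(u) = u·F'(u) - F(u) = u·(-4u + 5) - (-2u^2 + 5u - 1) = -2u^2 + 1.
N(4) = -31.

-31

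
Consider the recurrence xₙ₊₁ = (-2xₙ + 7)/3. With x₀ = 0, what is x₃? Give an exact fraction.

49/27

x₁ = (-2·0 + 7)/3 = 7/3.
x₂ = (-2·(7/3) + 7)/3 = 7/9.
x₃ = (-2·(7/9) + 7)/3 = 49/27.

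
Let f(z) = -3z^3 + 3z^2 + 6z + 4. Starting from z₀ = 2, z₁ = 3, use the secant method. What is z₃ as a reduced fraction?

2217/1027

f(2) = 4, f(3) = -32. z₂ = 3 - (-32)·(3 - 2)/((-32) - 4) = 19/9.
f(3) = -32, f(19/9) = 440/243. z₃ = (19/9) - (440/243)·((19/9) - 3)/((440/243) - (-32)) = 2217/1027.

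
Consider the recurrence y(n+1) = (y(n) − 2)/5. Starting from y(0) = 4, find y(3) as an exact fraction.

−58/125

y(1) = (4 − 2)/5 = 2/5.
y(2) = ((2/5) − 2)/5 = −8/25.
y(3) = ((−8/25) − 2)/5 = −58/125.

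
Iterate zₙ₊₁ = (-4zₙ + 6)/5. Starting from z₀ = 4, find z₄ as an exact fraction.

254/125

z₁ = (-4·4 + 6)/5 = -2.
z₂ = (-4·(-2) + 6)/5 = 14/5.
z₃ = (-4·(14/5) + 6)/5 = -26/25.
z₄ = (-4·(-26/25) + 6)/5 = 254/125.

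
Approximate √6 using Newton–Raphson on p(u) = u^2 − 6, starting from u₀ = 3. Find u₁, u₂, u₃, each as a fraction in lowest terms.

p'(u) = 2u.
p(3) = 3, p'(3) = 6, so u₁ = 3 − 3/6 = 5/2.
p(5/2) = 1/4, p'(5/2) = 5, so u₂ = (5/2) − (1/4)/5 = 49/20.
p(49/20) = 1/400, p'(49/20) = 49/10, so u₃ = (49/20) − (1/400)/(49/10) = 4801/1960.

u₁ = 5/2, u₂ = 49/20, u₃ = 4801/1960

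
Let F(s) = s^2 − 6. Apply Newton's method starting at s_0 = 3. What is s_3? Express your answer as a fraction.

4801/1960

F'(s) = 2s.
F(3) = 3, F'(3) = 6, so s_1 = 3 − 3/6 = 5/2.
F(5/2) = 1/4, F'(5/2) = 5, so s_2 = (5/2) − (1/4)/5 = 49/20.
F(49/20) = 1/400, F'(49/20) = 49/10, so s_3 = (49/20) − (1/400)/(49/10) = 4801/1960.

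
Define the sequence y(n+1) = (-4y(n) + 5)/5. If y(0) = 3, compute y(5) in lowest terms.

-767/3125

y(1) = (-4·3 + 5)/5 = -7/5.
y(2) = (-4·(-7/5) + 5)/5 = 53/25.
y(3) = (-4·(53/25) + 5)/5 = -87/125.
y(4) = (-4·(-87/125) + 5)/5 = 973/625.
y(5) = (-4·(973/625) + 5)/5 = -767/3125.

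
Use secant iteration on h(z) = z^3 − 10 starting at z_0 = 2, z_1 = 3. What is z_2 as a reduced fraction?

h(2) = −2, h(3) = 17. z_2 = 3 − 17·(3 − 2)/(17 − (−2)) = 40/19.

40/19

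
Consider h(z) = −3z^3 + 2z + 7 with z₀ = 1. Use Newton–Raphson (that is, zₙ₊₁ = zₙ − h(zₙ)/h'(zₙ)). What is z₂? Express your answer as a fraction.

15583/9961

h'(z) = −9z^2 + 2.
h(1) = 6, h'(1) = −7, so z₁ = 1 − 6/(−7) = 13/7.
h(13/7) = −2916/343, h'(13/7) = −1423/49, so z₂ = (13/7) − (−2916/343)/(−1423/49) = 15583/9961.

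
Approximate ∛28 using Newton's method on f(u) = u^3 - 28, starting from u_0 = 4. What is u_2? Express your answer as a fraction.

f'(u) = 3u^2.
f(4) = 36, f'(4) = 48, so u_1 = 4 - 36/48 = 13/4.
f(13/4) = 405/64, f'(13/4) = 507/16, so u_2 = (13/4) - (405/64)/(507/16) = 1031/338.

1031/338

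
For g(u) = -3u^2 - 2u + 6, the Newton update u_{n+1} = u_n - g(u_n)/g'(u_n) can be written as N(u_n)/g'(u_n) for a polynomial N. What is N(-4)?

g'(u) = -6u - 2.
N(u) = u·g'(u) - g(u) = u·(-6u - 2) - (-3u^2 - 2u + 6) = -3u^2 - 6.
N(-4) = -54.

-54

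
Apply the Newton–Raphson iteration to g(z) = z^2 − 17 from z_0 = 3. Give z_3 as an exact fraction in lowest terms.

25889/6279

g'(z) = 2z.
g(3) = −8, g'(3) = 6, so z_1 = 3 − (−8)/6 = 13/3.
g(13/3) = 16/9, g'(13/3) = 26/3, so z_2 = (13/3) − (16/9)/(26/3) = 161/39.
g(161/39) = 64/1521, g'(161/39) = 322/39, so z_3 = (161/39) − (64/1521)/(322/39) = 25889/6279.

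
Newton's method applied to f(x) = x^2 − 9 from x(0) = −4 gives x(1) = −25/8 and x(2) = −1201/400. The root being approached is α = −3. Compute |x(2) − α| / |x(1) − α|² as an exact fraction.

4/25

x(1) − α = −25/8 − (−3) = −25/8 + 3 = −1/8, so |x(1) − α| = 1/8.
x(2) − α = −1201/400 − (−3) = −1201/400 + 3 = −1/400, so |x(2) − α| = 1/400.
|x(1) − α|² = 1/64.
Ratio = (1/400) / (1/64) = 4/25.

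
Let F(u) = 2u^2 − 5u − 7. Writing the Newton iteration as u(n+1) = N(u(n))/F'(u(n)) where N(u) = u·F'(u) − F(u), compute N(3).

F'(u) = 4u − 5.
N(u) = u·F'(u) − F(u) = u·(4u − 5) − (2u^2 − 5u − 7) = 2u^2 + 7.
N(3) = 25.

25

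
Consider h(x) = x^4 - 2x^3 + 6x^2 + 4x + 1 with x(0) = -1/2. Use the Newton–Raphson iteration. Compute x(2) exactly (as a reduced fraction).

1919471/1095936

h'(x) = 4x^3 - 6x^2 + 12x + 4.
h(-1/2) = 13/16, h'(-1/2) = -4, so x(1) = (-1/2) - (13/16)/(-4) = -19/64.
h(-19/64) = 6734481/16777216, h'(-19/64) = -12843/65536, so x(2) = (-19/64) - (6734481/16777216)/(-12843/65536) = 1919471/1095936.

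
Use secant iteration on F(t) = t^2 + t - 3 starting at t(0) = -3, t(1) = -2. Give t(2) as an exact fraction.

-9/4

F(-3) = 3, F(-2) = -1. t(2) = (-2) - (-1)·((-2) - (-3))/((-1) - 3) = -9/4.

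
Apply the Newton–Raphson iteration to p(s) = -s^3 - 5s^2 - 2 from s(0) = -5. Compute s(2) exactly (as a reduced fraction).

-2111891/415925

p'(s) = -3s^2 - 10s.
p(-5) = -2, p'(-5) = -25, so s(1) = (-5) - (-2)/(-25) = -127/25.
p(-127/25) = 1008/15625, p'(-127/25) = -16637/625, so s(2) = (-127/25) - (1008/15625)/(-16637/625) = -2111891/415925.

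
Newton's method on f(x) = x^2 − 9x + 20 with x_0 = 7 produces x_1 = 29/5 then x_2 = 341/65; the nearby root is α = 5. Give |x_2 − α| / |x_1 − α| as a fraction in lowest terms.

x_1 − α = 29/5 − 5 = 4/5, so |x_1 − α| = 4/5.
x_2 − α = 341/65 − 5 = 16/65, so |x_2 − α| = 16/65.
Ratio = (16/65) / (4/5) = 4/13.

4/13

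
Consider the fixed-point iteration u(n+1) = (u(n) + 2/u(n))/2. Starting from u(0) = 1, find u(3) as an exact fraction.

577/408

u(1) = (1 + 2/1)/2 = 3/2.
u(2) = (3/2 + 2/(3/2))/2 = 17/12.
u(3) = (17/12 + 2/(17/12))/2 = 577/408.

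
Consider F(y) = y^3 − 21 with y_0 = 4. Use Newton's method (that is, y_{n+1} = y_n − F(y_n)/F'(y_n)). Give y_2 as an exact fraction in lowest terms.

F'(y) = 3y^2.
F(4) = 43, F'(4) = 48, so y_1 = 4 − 43/48 = 149/48.
F(149/48) = 985517/110592, F'(149/48) = 22201/768, so y_2 = (149/48) − (985517/110592)/(22201/768) = 4469165/1598472.

4469165/1598472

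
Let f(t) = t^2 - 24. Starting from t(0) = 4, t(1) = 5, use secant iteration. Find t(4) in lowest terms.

4801/980

f(4) = -8, f(5) = 1. t(2) = 5 - 1·(5 - 4)/(1 - (-8)) = 44/9.
f(5) = 1, f(44/9) = -8/81. t(3) = (44/9) - (-8/81)·((44/9) - 5)/((-8/81) - 1) = 436/89.
f(44/9) = -8/81, f(436/89) = -8/7921. t(4) = (436/89) - (-8/7921)·((436/89) - (44/9))/((-8/7921) - (-8/81)) = 4801/980.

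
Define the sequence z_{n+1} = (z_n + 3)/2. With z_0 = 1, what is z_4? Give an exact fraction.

23/8

z_1 = (1 + 3)/2 = 2.
z_2 = (2 + 3)/2 = 5/2.
z_3 = ((5/2) + 3)/2 = 11/4.
z_4 = ((11/4) + 3)/2 = 23/8.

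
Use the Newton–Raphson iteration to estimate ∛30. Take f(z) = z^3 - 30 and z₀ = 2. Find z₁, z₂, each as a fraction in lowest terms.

z₁ = 23/6, z₂ = 15407/4761

f'(z) = 3z^2.
f(2) = -22, f'(2) = 12, so z₁ = 2 - (-22)/12 = 23/6.
f(23/6) = 5687/216, f'(23/6) = 529/12, so z₂ = (23/6) - (5687/216)/(529/12) = 15407/4761.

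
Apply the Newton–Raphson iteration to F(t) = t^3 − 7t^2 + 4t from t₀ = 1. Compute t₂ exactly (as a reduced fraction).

325/511

F'(t) = 3t^2 − 14t + 4.
F(1) = −2, F'(1) = −7, so t₁ = 1 − (−2)/(−7) = 5/7.
F(5/7) = −120/343, F'(5/7) = −219/49, so t₂ = (5/7) − (−120/343)/(−219/49) = 325/511.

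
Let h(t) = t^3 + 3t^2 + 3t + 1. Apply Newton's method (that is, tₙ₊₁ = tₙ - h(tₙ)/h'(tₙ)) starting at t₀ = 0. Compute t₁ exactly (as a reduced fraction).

h'(t) = 3t^2 + 6t + 3.
h(0) = 1, h'(0) = 3, so t₁ = 0 - 1/3 = -1/3.

-1/3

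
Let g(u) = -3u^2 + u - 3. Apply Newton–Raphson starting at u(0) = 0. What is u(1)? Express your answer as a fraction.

g'(u) = -6u + 1.
g(0) = -3, g'(0) = 1, so u(1) = 0 - (-3)/1 = 3.

3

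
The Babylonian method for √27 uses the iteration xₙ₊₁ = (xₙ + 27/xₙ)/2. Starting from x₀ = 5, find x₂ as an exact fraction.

x₁ = (5 + 27/5)/2 = 26/5.
x₂ = (26/5 + 27/(26/5))/2 = 1351/260.

1351/260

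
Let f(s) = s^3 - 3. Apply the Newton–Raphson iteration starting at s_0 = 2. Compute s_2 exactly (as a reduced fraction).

9451/6498

f'(s) = 3s^2.
f(2) = 5, f'(2) = 12, so s_1 = 2 - 5/12 = 19/12.
f(19/12) = 1675/1728, f'(19/12) = 361/48, so s_2 = (19/12) - (1675/1728)/(361/48) = 9451/6498.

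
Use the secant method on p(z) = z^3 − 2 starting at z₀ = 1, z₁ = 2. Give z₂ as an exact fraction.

8/7

p(1) = −1, p(2) = 6. z₂ = 2 − 6·(2 − 1)/(6 − (−1)) = 8/7.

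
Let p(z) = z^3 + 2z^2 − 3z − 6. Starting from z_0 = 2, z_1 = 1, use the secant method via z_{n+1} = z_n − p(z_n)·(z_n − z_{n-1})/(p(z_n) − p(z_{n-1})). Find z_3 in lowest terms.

p(2) = 4, p(1) = −6. z_2 = 1 − (−6)·(1 − 2)/((−6) − 4) = 8/5.
p(1) = −6, p(8/5) = −198/125. z_3 = (8/5) − (−198/125)·((8/5) − 1)/((−198/125) − (−6)) = 167/92.

167/92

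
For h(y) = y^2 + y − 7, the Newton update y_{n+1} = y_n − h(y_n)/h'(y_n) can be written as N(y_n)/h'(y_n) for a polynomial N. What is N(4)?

h'(y) = 2y + 1.
N(y) = y·h'(y) − h(y) = y·(2y + 1) − (y^2 + y − 7) = y^2 + 7.
N(4) = 23.

23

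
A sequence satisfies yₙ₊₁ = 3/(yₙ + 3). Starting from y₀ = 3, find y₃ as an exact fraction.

y₁ = 3/(3 + 3) = 1/2.
y₂ = 3/(1/2 + 3) = 6/7.
y₃ = 3/(6/7 + 3) = 7/9.

7/9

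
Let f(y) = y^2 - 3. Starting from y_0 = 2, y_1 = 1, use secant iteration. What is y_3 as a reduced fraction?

7/4

f(2) = 1, f(1) = -2. y_2 = 1 - (-2)·(1 - 2)/((-2) - 1) = 5/3.
f(1) = -2, f(5/3) = -2/9. y_3 = (5/3) - (-2/9)·((5/3) - 1)/((-2/9) - (-2)) = 7/4.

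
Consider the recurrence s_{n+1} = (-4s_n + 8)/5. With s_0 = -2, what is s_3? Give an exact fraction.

s_1 = (-4·(-2) + 8)/5 = 16/5.
s_2 = (-4·(16/5) + 8)/5 = -24/25.
s_3 = (-4·(-24/25) + 8)/5 = 296/125.

296/125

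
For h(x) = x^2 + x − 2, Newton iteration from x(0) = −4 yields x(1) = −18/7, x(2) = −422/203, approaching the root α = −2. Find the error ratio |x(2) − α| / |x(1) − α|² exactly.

x(1) − α = −18/7 − (−2) = −18/7 + 2 = −4/7, so |x(1) − α| = 4/7.
x(2) − α = −422/203 − (−2) = −422/203 + 2 = −16/203, so |x(2) − α| = 16/203.
|x(1) − α|² = 16/49.
Ratio = (16/203) / (16/49) = 7/29.

7/29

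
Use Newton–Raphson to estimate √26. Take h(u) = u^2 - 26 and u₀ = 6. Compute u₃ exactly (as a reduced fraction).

7196593/1411368

h'(u) = 2u.
h(6) = 10, h'(6) = 12, so u₁ = 6 - 10/12 = 31/6.
h(31/6) = 25/36, h'(31/6) = 31/3, so u₂ = (31/6) - (25/36)/(31/3) = 1897/372.
h(1897/372) = 625/138384, h'(1897/372) = 1897/186, so u₃ = (1897/372) - (625/138384)/(1897/186) = 7196593/1411368.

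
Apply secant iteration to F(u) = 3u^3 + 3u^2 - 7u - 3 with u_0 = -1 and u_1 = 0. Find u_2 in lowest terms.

-3/7

F(-1) = 4, F(0) = -3. u_2 = 0 - (-3)·(0 - (-1))/((-3) - 4) = -3/7.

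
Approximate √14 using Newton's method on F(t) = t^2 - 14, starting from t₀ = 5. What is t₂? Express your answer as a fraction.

F'(t) = 2t.
F(5) = 11, F'(5) = 10, so t₁ = 5 - 11/10 = 39/10.
F(39/10) = 121/100, F'(39/10) = 39/5, so t₂ = (39/10) - (121/100)/(39/5) = 2921/780.

2921/780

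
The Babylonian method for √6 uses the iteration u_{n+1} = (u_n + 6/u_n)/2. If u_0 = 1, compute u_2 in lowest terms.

u_1 = (1 + 6/1)/2 = 7/2.
u_2 = (7/2 + 6/(7/2))/2 = 73/28.

73/28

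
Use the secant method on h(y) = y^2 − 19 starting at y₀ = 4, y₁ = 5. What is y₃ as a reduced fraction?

h(4) = −3, h(5) = 6. y₂ = 5 − 6·(5 − 4)/(6 − (−3)) = 13/3.
h(5) = 6, h(13/3) = −2/9. y₃ = (13/3) − (−2/9)·((13/3) − 5)/((−2/9) − 6) = 61/14.

61/14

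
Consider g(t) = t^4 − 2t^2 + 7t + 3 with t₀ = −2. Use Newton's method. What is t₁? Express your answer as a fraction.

−37/17

g'(t) = 4t^3 − 4t + 7.
g(−2) = −3, g'(−2) = −17, so t₁ = (−2) − (−3)/(−17) = −37/17.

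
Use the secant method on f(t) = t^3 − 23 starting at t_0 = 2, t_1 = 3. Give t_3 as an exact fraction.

f(2) = −15, f(3) = 4. t_2 = 3 − 4·(3 − 2)/(4 − (−15)) = 53/19.
f(3) = 4, f(53/19) = −8880/6859. t_3 = (53/19) − (−8880/6859)·((53/19) − 3)/((−8880/6859) − 4) = 25793/9079.

25793/9079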